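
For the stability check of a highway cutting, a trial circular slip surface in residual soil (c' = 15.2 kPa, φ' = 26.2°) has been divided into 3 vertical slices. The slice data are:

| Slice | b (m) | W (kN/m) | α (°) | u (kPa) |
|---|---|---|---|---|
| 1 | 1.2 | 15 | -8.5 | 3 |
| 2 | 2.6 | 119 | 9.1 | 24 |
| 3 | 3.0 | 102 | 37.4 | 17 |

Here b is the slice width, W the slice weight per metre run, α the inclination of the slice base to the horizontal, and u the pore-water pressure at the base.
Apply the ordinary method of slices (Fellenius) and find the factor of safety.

FS = 1.99

Ordinary method of slices: FS = Σ[c'·Δl_i + (W_i cosα_i − u_i·Δl_i)·tanφ'] / Σ W_i sinα_i, with Δl_i = b_i / cosα_i.
Slice 1: Δl = 1.2/cos(-8.5°) = 1.213 m; N'_1 = 15·cos(-8.5°) − 3·1.213 = 11.2; c'Δl = 18.44; W sinα = -2.2
Slice 2: Δl = 2.6/cos9.1° = 2.633 m; N'_2 = 119·cos9.1° − 24·2.633 = 54.3; c'Δl = 40.02; W sinα = 18.8
Slice 3: Δl = 3.0/cos37.4° = 3.776 m; N'_3 = 102·cos37.4° − 17·3.776 = 16.8; c'Δl = 57.40; W sinα = 62.0
Σc'Δl = 115.9 kN/m; ΣN' = 82.3 kN/m; ΣW sinα = 78.6 kN/m
Resisting = 115.9 + 82.3·tan26.2° = 115.9 + 40.5 = 156.4 kN/m
FS = 156.4 / 78.6 = 1.991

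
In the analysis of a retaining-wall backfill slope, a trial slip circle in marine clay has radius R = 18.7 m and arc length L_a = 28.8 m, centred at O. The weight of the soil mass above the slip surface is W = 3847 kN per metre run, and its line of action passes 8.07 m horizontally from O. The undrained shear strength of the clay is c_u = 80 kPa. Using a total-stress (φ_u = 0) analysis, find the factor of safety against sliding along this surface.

Taking moments about the centre O, the resisting moment is provided by the undrained shear strength acting along the arc:
M_R = c_u·L_a·R = 80·28.80·18.7 = 43084.8 kN·m/m
M_D = W·d = 3847·8.07 = 31045.3 kN·m/m
FS = M_R / M_D = 43084.8 / 31045.3 = 1.388

FS = 1.39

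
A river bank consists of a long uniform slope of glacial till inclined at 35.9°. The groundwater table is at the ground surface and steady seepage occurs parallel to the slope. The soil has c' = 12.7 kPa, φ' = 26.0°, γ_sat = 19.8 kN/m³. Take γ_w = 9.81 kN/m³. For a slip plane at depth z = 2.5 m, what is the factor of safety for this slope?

With seepage parallel to the slope and the water table at the surface, the effective normal stress on the slip plane uses the buoyant unit weight γ' = γ_sat − γ_w while the driving shear stress uses γ_sat:
FS = [c' + γ' z cos²β tanφ'] / [γ_sat z sinβ cosβ]
γ' = 19.8 − 9.81 = 9.99 kN/m³
Numerator = 12.7 + 9.99·2.5·cos²35.9°·tan26.0° = 12.7 + 9.99·2.5·0.6562·0.4877 = 20.693 kPa
Denominator = 19.8·2.5·sin35.9°·cos35.9° = 19.8·2.5·0.5864·0.8100 = 23.512 kPa
FS = 20.693 / 23.512 = 0.880

FS = 0.88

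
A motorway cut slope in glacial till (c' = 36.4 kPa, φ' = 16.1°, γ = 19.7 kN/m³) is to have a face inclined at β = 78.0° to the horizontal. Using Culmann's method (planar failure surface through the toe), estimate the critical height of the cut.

Culmann's analysis gives the critical failure plane at α_cr = (β + φ')/2 = (78.0 + 16.1)/2 = 47.0°, and the critical height
H_c = (4c'/γ) · sinβ cosφ' / [1 − cos(β − φ')]
    = (4·36.4/19.7) · sin78.0°·cos16.1° / [1 − cos(61.9°)]
    = 7.391 · 0.9781·0.9608 / [1 − 0.4710]
    = 7.391 · 0.9398 / 0.5290
    = 13.13 m

H_c = 13.13 m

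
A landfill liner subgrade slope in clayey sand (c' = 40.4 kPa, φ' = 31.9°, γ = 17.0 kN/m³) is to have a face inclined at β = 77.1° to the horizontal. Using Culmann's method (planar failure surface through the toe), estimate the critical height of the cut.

Culmann's analysis gives the critical failure plane at α_cr = (β + φ')/2 = (77.1 + 31.9)/2 = 54.5°, and the critical height
H_c = (4c'/γ) · sinβ cosφ' / [1 − cos(β − φ')]
    = (4·40.4/17.0) · sin77.1°·cos31.9° / [1 − cos(45.2°)]
    = 9.506 · 0.9748·0.8490 / [1 − 0.7046]
    = 9.506 · 0.8275 / 0.2954
    = 26.63 m

H_c = 26.63 m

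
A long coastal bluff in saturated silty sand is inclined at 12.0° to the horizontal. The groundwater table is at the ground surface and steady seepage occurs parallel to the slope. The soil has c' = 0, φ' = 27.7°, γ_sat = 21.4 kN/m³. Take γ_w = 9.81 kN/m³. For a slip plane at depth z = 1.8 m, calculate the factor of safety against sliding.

With seepage parallel to the slope and the water table at the surface, the effective normal stress on the slip plane uses the buoyant unit weight γ' = γ_sat − γ_w while the driving shear stress uses γ_sat:
FS = [c' + γ' z cos²β tanφ'] / [γ_sat z sinβ cosβ]
(For c' = 0 this reduces to FS = (γ'/γ_sat)·tanφ'/tanβ.)
γ' = 21.4 − 9.81 = 11.59 kN/m³
Numerator = 0.0 + 11.59·1.8·cos²12.0°·tan27.7° = 0.0 + 11.59·1.8·0.9568·0.5250 = 10.479 kPa
Denominator = 21.4·1.8·sin12.0°·cos12.0° = 21.4·1.8·0.2079·0.9781 = 7.834 kPa
FS = 10.479 / 7.834 = 1.338

FS = 1.34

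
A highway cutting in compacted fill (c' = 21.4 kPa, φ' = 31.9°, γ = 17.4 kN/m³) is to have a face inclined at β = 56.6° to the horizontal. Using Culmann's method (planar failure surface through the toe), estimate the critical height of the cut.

Culmann's analysis gives the critical failure plane at α_cr = (β + φ')/2 = (56.6 + 31.9)/2 = 44.2°, and the critical height
H_c = (4c'/γ) · sinβ cosφ' / [1 − cos(β − φ')]
    = (4·21.4/17.4) · sin56.6°·cos31.9° / [1 − cos(24.7°)]
    = 4.920 · 0.8348·0.8490 / [1 − 0.9085]
    = 4.920 · 0.7088 / 0.0915
    = 38.11 m

H_c = 38.11 m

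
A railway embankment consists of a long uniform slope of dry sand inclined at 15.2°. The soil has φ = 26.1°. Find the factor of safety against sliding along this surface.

For a dry cohesionless infinite slope the factor of safety is FS = tanφ / tanβ.
FS = tan26.1° / tan15.2° = 0.4899 / 0.2717 = 1.803

FS = 1.80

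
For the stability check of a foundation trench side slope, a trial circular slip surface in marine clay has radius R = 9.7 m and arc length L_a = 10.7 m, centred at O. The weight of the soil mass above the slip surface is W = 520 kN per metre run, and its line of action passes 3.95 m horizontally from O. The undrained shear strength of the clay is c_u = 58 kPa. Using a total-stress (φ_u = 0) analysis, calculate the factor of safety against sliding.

Taking moments about the centre O, the resisting moment is provided by the undrained shear strength acting along the arc:
M_R = c_u·L_a·R = 58·10.70·9.7 = 6019.8 kN·m/m
M_D = W·d = 520·3.95 = 2054.0 kN·m/m
FS = M_R / M_D = 6019.8 / 2054.0 = 2.931

FS = 2.93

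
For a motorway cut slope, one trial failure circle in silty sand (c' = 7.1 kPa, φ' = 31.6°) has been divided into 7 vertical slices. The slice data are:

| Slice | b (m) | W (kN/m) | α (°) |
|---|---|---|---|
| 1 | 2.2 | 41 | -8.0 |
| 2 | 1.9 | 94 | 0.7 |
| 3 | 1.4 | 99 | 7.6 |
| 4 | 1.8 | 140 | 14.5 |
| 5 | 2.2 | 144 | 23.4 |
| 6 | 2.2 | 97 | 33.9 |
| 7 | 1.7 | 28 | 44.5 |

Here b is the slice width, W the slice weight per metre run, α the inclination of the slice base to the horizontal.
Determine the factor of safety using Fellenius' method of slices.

Ordinary method of slices: FS = Σ[c'·Δl_i + (W_i cosα_i)·tanφ'] / Σ W_i sinα_i, with Δl_i = b_i / cosα_i.
Slice 1: Δl = 2.2/cos(-8.0°) = 2.222 m; N'_1 = 41·cos(-8.0°) = 40.6; c'Δl = 15.77; W sinα = -5.7
Slice 2: Δl = 1.9/cos0.7° = 1.900 m; N'_2 = 94·cos0.7° = 94.0; c'Δl = 13.49; W sinα = 1.1
Slice 3: Δl = 1.4/cos7.6° = 1.412 m; N'_3 = 99·cos7.6° = 98.1; c'Δl = 10.03; W sinα = 13.1
Slice 4: Δl = 1.8/cos14.5° = 1.859 m; N'_4 = 140·cos14.5° = 135.5; c'Δl = 13.20; W sinα = 35.1
Slice 5: Δl = 2.2/cos23.4° = 2.397 m; N'_5 = 144·cos23.4° = 132.2; c'Δl = 17.02; W sinα = 57.2
Slice 6: Δl = 2.2/cos33.9° = 2.651 m; N'_6 = 97·cos33.9° = 80.5; c'Δl = 18.82; W sinα = 54.1
Slice 7: Δl = 1.7/cos44.5° = 2.383 m; N'_7 = 28·cos44.5° = 20.0; c'Δl = 16.92; W sinα = 19.6
Σc'Δl = 105.3 kN/m; ΣN' = 600.9 kN/m; ΣW sinα = 174.5 kN/m
Resisting = 105.3 + 600.9·tan31.6° = 105.3 + 369.7 = 474.9 kN/m
FS = 474.9 / 174.5 = 2.722

FS = 2.72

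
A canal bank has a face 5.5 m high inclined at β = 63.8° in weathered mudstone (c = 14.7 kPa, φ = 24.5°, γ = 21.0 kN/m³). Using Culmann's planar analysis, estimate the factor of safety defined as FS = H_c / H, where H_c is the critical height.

FS = 1.84

H_c = (4c/γ) · sinβ cosφ / [1 − cos(β − φ)]
    = (4·14.7/21.0) · sin63.8°·cos24.5° / [1 − cos39.3°]
    = 2.800 · 0.8165 / 0.2262 = 10.11 m
FS = H_c / H = 10.11 / 5.5 = 1.838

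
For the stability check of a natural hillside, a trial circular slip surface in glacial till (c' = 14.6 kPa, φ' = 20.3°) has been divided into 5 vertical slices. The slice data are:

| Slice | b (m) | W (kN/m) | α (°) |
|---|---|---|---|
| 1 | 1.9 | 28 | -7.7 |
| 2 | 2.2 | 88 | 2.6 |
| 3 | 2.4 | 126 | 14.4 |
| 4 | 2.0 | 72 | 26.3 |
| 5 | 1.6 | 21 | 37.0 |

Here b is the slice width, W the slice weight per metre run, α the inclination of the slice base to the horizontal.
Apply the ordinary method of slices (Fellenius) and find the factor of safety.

Ordinary method of slices: FS = Σ[c'·Δl_i + (W_i cosα_i)·tanφ'] / Σ W_i sinα_i, with Δl_i = b_i / cosα_i.
Slice 1: Δl = 1.9/cos(-7.7°) = 1.917 m; N'_1 = 28·cos(-7.7°) = 27.7; c'Δl = 27.99; W sinα = -3.8
Slice 2: Δl = 2.2/cos2.6° = 2.202 m; N'_2 = 88·cos2.6° = 87.9; c'Δl = 32.15; W sinα = 4.0
Slice 3: Δl = 2.4/cos14.4° = 2.478 m; N'_3 = 126·cos14.4° = 122.0; c'Δl = 36.18; W sinα = 31.3
Slice 4: Δl = 2.0/cos26.3° = 2.231 m; N'_4 = 72·cos26.3° = 64.5; c'Δl = 32.57; W sinα = 31.9
Slice 5: Δl = 1.6/cos37.0° = 2.003 m; N'_5 = 21·cos37.0° = 16.8; c'Δl = 29.25; W sinα = 12.6
Σc'Δl = 158.1 kN/m; ΣN' = 319.0 kN/m; ΣW sinα = 76.1 kN/m
Resisting = 158.1 + 319.0·tan20.3° = 158.1 + 118.0 = 276.2 kN/m
FS = 276.2 / 76.1 = 3.628

FS = 3.63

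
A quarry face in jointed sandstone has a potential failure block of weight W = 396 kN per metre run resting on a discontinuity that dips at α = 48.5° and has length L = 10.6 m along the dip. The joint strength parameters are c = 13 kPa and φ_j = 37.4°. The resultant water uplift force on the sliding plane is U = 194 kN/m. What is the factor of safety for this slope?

FS = 0.64

Resolving the block weight along and normal to the plane and applying the Mohr–Coulomb strength on the joint:
N' = W cosα − U = 396·cos48.5° − 194 = 68.4 kN/m
Driving force T = W sinα = 396·sin48.5° = 296.6 kN/m
Resisting force R = c·L + N'·tanφ_j = 13·10.6 + 68.4·tan37.4° = 137.8 + 52.3 = 190.1 kN/m
FS = R / T = 190.1 / 296.6 = 0.641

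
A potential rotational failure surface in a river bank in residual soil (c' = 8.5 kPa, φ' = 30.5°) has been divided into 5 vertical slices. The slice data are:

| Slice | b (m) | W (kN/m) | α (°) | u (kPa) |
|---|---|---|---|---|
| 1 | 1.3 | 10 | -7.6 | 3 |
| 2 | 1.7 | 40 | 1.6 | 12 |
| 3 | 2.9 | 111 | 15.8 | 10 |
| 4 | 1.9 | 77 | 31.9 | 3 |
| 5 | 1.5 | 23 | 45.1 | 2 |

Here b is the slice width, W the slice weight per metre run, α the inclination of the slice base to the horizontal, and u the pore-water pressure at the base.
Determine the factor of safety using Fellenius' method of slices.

Ordinary method of slices: FS = Σ[c'·Δl_i + (W_i cosα_i − u_i·Δl_i)·tanφ'] / Σ W_i sinα_i, with Δl_i = b_i / cosα_i.
Slice 1: Δl = 1.3/cos(-7.6°) = 1.312 m; N'_1 = 10·cos(-7.6°) − 3·1.312 = 6.0; c'Δl = 11.15; W sinα = -1.3
Slice 2: Δl = 1.7/cos1.6° = 1.701 m; N'_2 = 40·cos1.6° − 12·1.701 = 19.6; c'Δl = 14.46; W sinα = 1.1
Slice 3: Δl = 2.9/cos15.8° = 3.014 m; N'_3 = 111·cos15.8° − 10·3.014 = 76.7; c'Δl = 25.62; W sinα = 30.2
Slice 4: Δl = 1.9/cos31.9° = 2.238 m; N'_4 = 77·cos31.9° − 3·2.238 = 58.7; c'Δl = 19.02; W sinα = 40.7
Slice 5: Δl = 1.5/cos45.1° = 2.125 m; N'_5 = 23·cos45.1° − 2·2.125 = 12.0; c'Δl = 18.06; W sinα = 16.3
Σc'Δl = 88.3 kN/m; ΣN' = 172.9 kN/m; ΣW sinα = 87.0 kN/m
Resisting = 88.3 + 172.9·tan30.5° = 88.3 + 101.8 = 190.1 kN/m
FS = 190.1 / 87.0 = 2.185

FS = 2.19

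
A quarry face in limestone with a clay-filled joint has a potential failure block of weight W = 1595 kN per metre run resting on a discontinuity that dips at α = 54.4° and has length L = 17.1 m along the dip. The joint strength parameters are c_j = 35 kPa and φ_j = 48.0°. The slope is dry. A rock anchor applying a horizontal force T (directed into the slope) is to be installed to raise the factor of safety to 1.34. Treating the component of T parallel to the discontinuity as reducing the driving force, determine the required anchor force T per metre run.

T = 64 kN/m

Resolving forces along and normal to the sliding plane, with the horizontal anchor force T adding T·sinα to the effective normal force and T·cosα acting up the plane against the driving force:
FS = [c_jL + (W cosα + T sinα) tanφ_j] / [W sinα − T cosα]
Without the anchor: N' = 928.5 kN/m, driving T_d = 1296.9 kN/m, resisting R = 35·17.1 + 928.5·tan48.0° = 1629.7 kN/m, FS = 1.26.
Setting FS = 1.34 and solving for T:
1.34·(1296.9 − T cos54.4°) = 1629.7 + T sin54.4°·tan48.0°
T·(sin54.4°·tan48.0° + 1.34·cos54.4°) = 1.34·1296.9 − 1629.7
T·(0.8131·1.1106 + 1.34·0.5821) = 1737.8 − 1629.7 = 108.2
T·1.6831 = 108.2
T = 64.3 kN/m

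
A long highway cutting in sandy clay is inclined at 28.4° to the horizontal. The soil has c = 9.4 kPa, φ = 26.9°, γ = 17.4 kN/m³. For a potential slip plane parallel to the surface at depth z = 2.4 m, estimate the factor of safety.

FS = 1.48

For an infinite slope with a slip plane parallel to the surface (no pore pressure): FS = [c + γz cos²β tanφ] / [γz sinβ cosβ].
γz = 17.4·2.4 = 41.76 kN/m²
Numerator = 9.4 + 41.76·cos²28.4°·tan26.9° = 9.4 + 41.76·0.7738·0.5073 = 25.793 kPa
Denominator = 41.76·sin28.4°·cos28.4° = 41.76·0.4756·0.8796 = 17.472 kPa
FS = 25.793 / 17.472 = 1.476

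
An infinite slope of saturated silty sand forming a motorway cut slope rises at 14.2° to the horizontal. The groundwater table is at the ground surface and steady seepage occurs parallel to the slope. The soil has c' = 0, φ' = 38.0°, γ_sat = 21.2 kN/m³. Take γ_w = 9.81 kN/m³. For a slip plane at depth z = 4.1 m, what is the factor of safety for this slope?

With seepage parallel to the slope and the water table at the surface, the effective normal stress on the slip plane uses the buoyant unit weight γ' = γ_sat − γ_w while the driving shear stress uses γ_sat:
FS = [c' + γ' z cos²β tanφ'] / [γ_sat z sinβ cosβ]
(For c' = 0 this reduces to FS = (γ'/γ_sat)·tanφ'/tanβ.)
γ' = 21.2 − 9.81 = 11.39 kN/m³
Numerator = 0.0 + 11.39·4.1·cos²14.2°·tan38.0° = 0.0 + 11.39·4.1·0.9398·0.7813 = 34.290 kPa
Denominator = 21.2·4.1·sin14.2°·cos14.2° = 21.2·4.1·0.2453·0.9694 = 20.671 kPa
FS = 34.290 / 20.671 = 1.659

FS = 1.66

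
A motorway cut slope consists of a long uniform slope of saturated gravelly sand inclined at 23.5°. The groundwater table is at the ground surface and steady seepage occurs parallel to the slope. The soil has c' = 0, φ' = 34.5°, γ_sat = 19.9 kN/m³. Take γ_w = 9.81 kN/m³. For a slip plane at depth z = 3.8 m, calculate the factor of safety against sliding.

With seepage parallel to the slope and the water table at the surface, the effective normal stress on the slip plane uses the buoyant unit weight γ' = γ_sat − γ_w while the driving shear stress uses γ_sat:
FS = [c' + γ' z cos²β tanφ'] / [γ_sat z sinβ cosβ]
(For c' = 0 this reduces to FS = (γ'/γ_sat)·tanφ'/tanβ.)
γ' = 19.9 − 9.81 = 10.09 kN/m³
Numerator = 0.0 + 10.09·3.8·cos²23.5°·tan34.5° = 0.0 + 10.09·3.8·0.8410·0.6873 = 22.162 kPa
Denominator = 19.9·3.8·sin23.5°·cos23.5° = 19.9·3.8·0.3987·0.9171 = 27.652 kPa
FS = 22.162 / 27.652 = 0.801

FS = 0.80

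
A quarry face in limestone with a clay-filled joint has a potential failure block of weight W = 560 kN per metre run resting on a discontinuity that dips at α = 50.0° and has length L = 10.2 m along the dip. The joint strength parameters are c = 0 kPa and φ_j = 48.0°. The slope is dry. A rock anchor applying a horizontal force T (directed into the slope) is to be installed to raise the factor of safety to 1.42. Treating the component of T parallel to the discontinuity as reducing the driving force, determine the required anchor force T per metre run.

T = 119 kN/m

Resolving forces along and normal to the sliding plane, with the horizontal anchor force T adding T·sinα to the effective normal force and T·cosα acting up the plane against the driving force:
FS = [cL + (W cosα + T sinα) tanφ_j] / [W sinα − T cosα]
Without the anchor: N' = 360.0 kN/m, driving T_d = 429.0 kN/m, resisting R = 0·10.2 + 360.0·tan48.0° = 399.8 kN/m, FS = 0.93.
Setting FS = 1.42 and solving for T:
1.42·(429.0 − T cos50.0°) = 399.8 + T sin50.0°·tan48.0°
T·(sin50.0°·tan48.0° + 1.42·cos50.0°) = 1.42·429.0 − 399.8
T·(0.7660·1.1106 + 1.42·0.6428) = 609.2 − 399.8 = 209.4
T·1.7635 = 209.4
T = 118.7 kN/m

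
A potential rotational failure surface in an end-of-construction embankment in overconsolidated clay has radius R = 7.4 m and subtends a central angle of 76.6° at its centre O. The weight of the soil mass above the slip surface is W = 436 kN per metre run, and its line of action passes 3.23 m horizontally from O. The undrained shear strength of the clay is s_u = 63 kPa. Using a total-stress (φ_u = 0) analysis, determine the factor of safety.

FS = 3.28

Taking moments about the centre O, the resisting moment is provided by the undrained shear strength acting along the arc:
Arc length L_a = R·θ = 7.4·(76.6°·π/180) = 7.4·1.3369 = 9.89 m
M_R = s_u·L_a·R = 63·9.89·7.4 = 4612.2 kN·m/m
M_D = W·d = 436·3.23 = 1408.3 kN·m/m
FS = M_R / M_D = 4612.2 / 1408.3 = 3.275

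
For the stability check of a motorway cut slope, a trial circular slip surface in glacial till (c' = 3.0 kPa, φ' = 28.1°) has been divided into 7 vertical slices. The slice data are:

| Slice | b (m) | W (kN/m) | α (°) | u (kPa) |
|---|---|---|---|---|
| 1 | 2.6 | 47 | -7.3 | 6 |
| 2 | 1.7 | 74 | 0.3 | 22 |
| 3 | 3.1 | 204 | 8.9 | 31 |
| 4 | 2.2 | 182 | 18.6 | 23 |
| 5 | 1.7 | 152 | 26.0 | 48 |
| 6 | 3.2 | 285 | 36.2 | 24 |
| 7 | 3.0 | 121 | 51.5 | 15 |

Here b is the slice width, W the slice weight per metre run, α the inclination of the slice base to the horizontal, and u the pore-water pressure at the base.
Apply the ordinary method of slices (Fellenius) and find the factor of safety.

Ordinary method of slices: FS = Σ[c'·Δl_i + (W_i cosα_i − u_i·Δl_i)·tanφ'] / Σ W_i sinα_i, with Δl_i = b_i / cosα_i.
Slice 1: Δl = 2.6/cos(-7.3°) = 2.621 m; N'_1 = 47·cos(-7.3°) − 6·2.621 = 30.9; c'Δl = 7.86; W sinα = -6.0
Slice 2: Δl = 1.7/cos0.3° = 1.700 m; N'_2 = 74·cos0.3° − 22·1.700 = 36.6; c'Δl = 5.10; W sinα = 0.4
Slice 3: Δl = 3.1/cos8.9° = 3.138 m; N'_3 = 204·cos8.9° − 31·3.138 = 104.3; c'Δl = 9.41; W sinα = 31.6
Slice 4: Δl = 2.2/cos18.6° = 2.321 m; N'_4 = 182·cos18.6° − 23·2.321 = 119.1; c'Δl = 6.96; W sinα = 58.1
Slice 5: Δl = 1.7/cos26.0° = 1.891 m; N'_5 = 152·cos26.0° − 48·1.891 = 45.8; c'Δl = 5.67; W sinα = 66.6
Slice 6: Δl = 3.2/cos36.2° = 3.965 m; N'_6 = 285·cos36.2° − 24·3.965 = 134.8; c'Δl = 11.90; W sinα = 168.3
Slice 7: Δl = 3.0/cos51.5° = 4.819 m; N'_7 = 121·cos51.5° − 15·4.819 = 3.0; c'Δl = 14.46; W sinα = 94.7
Σc'Δl = 61.4 kN/m; ΣN' = 474.5 kN/m; ΣW sinα = 413.7 kN/m
Resisting = 61.4 + 474.5·tan28.1° = 61.4 + 253.4 = 314.8 kN/m
FS = 314.8 / 413.7 = 0.761

FS = 0.76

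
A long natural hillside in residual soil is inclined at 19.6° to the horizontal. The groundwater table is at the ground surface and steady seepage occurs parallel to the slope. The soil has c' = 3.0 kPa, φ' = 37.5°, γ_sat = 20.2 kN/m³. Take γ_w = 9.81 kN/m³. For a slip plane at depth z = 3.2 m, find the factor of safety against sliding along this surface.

FS = 1.26

With seepage parallel to the slope and the water table at the surface, the effective normal stress on the slip plane uses the buoyant unit weight γ' = γ_sat − γ_w while the driving shear stress uses γ_sat:
FS = [c' + γ' z cos²β tanφ'] / [γ_sat z sinβ cosβ]
γ' = 20.2 − 9.81 = 10.39 kN/m³
Numerator = 3.0 + 10.39·3.2·cos²19.6°·tan37.5° = 3.0 + 10.39·3.2·0.8875·0.7673 = 25.641 kPa
Denominator = 20.2·3.2·sin19.6°·cos19.6° = 20.2·3.2·0.3355·0.9421 = 20.427 kPa
FS = 25.641 / 20.427 = 1.255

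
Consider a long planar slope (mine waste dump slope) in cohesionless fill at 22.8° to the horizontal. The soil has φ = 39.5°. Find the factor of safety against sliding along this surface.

FS = 1.96

For a dry cohesionless infinite slope the factor of safety is FS = tanφ / tanβ.
FS = tan39.5° / tan22.8° = 0.8243 / 0.4204 = 1.961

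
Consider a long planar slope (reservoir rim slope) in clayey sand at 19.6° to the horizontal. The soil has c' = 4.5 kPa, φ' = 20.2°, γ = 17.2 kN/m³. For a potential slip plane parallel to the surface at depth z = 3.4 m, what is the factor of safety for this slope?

For an infinite slope with a slip plane parallel to the surface (no pore pressure): FS = [c' + γz cos²β tanφ'] / [γz sinβ cosβ].
γz = 17.2·3.4 = 58.48 kN/m²
Numerator = 4.5 + 58.48·cos²19.6°·tan20.2° = 4.5 + 58.48·0.8875·0.3679 = 23.595 kPa
Denominator = 58.48·sin19.6°·cos19.6° = 58.48·0.3355·0.9421 = 18.481 kPa
FS = 23.595 / 18.481 = 1.277

FS = 1.28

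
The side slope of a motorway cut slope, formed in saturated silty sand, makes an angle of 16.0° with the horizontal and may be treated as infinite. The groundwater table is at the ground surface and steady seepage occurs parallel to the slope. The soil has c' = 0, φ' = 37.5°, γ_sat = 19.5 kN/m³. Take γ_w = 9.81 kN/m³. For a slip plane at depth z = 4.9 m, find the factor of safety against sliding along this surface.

With seepage parallel to the slope and the water table at the surface, the effective normal stress on the slip plane uses the buoyant unit weight γ' = γ_sat − γ_w while the driving shear stress uses γ_sat:
FS = [c' + γ' z cos²β tanφ'] / [γ_sat z sinβ cosβ]
(For c' = 0 this reduces to FS = (γ'/γ_sat)·tanφ'/tanβ.)
γ' = 19.5 − 9.81 = 9.69 kN/m³
Numerator = 0.0 + 9.69·4.9·cos²16.0°·tan37.5° = 0.0 + 9.69·4.9·0.9240·0.7673 = 33.665 kPa
Denominator = 19.5·4.9·sin16.0°·cos16.0° = 19.5·4.9·0.2756·0.9613 = 25.317 kPa
FS = 33.665 / 25.317 = 1.330

FS = 1.33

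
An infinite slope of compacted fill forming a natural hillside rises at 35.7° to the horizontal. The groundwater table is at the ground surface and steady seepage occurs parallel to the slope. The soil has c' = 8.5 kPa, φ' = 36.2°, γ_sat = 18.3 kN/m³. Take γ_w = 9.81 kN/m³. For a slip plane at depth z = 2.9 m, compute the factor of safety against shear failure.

With seepage parallel to the slope and the water table at the surface, the effective normal stress on the slip plane uses the buoyant unit weight γ' = γ_sat − γ_w while the driving shear stress uses γ_sat:
FS = [c' + γ' z cos²β tanφ'] / [γ_sat z sinβ cosβ]
γ' = 18.3 − 9.81 = 8.49 kN/m³
Numerator = 8.5 + 8.49·2.9·cos²35.7°·tan36.2° = 8.5 + 8.49·2.9·0.6595·0.7319 = 20.384 kPa
Denominator = 18.3·2.9·sin35.7°·cos35.7° = 18.3·2.9·0.5835·0.8121 = 25.149 kPa
FS = 20.384 / 25.149 = 0.811

FS = 0.81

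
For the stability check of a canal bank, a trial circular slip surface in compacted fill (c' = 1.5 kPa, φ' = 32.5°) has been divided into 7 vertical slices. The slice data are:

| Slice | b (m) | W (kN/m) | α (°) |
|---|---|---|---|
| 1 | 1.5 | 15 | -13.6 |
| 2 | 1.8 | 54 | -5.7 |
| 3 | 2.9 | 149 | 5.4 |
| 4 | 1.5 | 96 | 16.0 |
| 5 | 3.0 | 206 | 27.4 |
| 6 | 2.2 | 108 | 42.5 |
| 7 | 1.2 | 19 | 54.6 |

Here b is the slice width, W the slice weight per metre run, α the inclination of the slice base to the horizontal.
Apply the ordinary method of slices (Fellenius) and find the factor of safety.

Ordinary method of slices: FS = Σ[c'·Δl_i + (W_i cosα_i)·tanφ'] / Σ W_i sinα_i, with Δl_i = b_i / cosα_i.
Slice 1: Δl = 1.5/cos(-13.6°) = 1.543 m; N'_1 = 15·cos(-13.6°) = 14.6; c'Δl = 2.31; W sinα = -3.5
Slice 2: Δl = 1.8/cos(-5.7°) = 1.809 m; N'_2 = 54·cos(-5.7°) = 53.7; c'Δl = 2.71; W sinα = -5.4
Slice 3: Δl = 2.9/cos5.4° = 2.913 m; N'_3 = 149·cos5.4° = 148.3; c'Δl = 4.37; W sinα = 14.0
Slice 4: Δl = 1.5/cos16.0° = 1.560 m; N'_4 = 96·cos16.0° = 92.3; c'Δl = 2.34; W sinα = 26.5
Slice 5: Δl = 3.0/cos27.4° = 3.379 m; N'_5 = 206·cos27.4° = 182.9; c'Δl = 5.07; W sinα = 94.8
Slice 6: Δl = 2.2/cos42.5° = 2.984 m; N'_6 = 108·cos42.5° = 79.6; c'Δl = 4.48; W sinα = 73.0
Slice 7: Δl = 1.2/cos54.6° = 2.072 m; N'_7 = 19·cos54.6° = 11.0; c'Δl = 3.11; W sinα = 15.5
Σc'Δl = 24.4 kN/m; ΣN' = 582.5 kN/m; ΣW sinα = 214.8 kN/m
Resisting = 24.4 + 582.5·tan32.5° = 24.4 + 371.1 = 395.5 kN/m
FS = 395.5 / 214.8 = 1.841

FS = 1.84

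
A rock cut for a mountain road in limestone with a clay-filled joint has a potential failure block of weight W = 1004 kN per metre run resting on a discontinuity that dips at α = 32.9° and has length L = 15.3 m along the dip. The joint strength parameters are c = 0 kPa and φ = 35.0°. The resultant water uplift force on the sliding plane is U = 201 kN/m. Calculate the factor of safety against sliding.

FS = 0.82

Resolving the block weight along and normal to the plane and applying the Mohr–Coulomb strength on the joint:
N' = W cosα − U = 1004·cos32.9° − 201 = 642.0 kN/m
Driving force T = W sinα = 1004·sin32.9° = 545.3 kN/m
Resisting force R = c·L + N'·tanφ = 0·15.3 + 642.0·tan35.0° = 0.0 + 449.5 = 449.5 kN/m
FS = R / T = 449.5 / 545.3 = 0.824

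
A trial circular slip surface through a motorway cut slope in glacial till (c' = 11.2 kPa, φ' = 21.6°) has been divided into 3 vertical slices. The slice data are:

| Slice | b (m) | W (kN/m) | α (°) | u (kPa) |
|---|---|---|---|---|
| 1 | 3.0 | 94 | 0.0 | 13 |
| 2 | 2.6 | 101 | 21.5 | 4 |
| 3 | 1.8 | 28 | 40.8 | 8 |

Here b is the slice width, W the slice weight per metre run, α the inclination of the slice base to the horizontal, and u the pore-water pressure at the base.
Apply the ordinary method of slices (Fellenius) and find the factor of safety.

Ordinary method of slices: FS = Σ[c'·Δl_i + (W_i cosα_i − u_i·Δl_i)·tanφ'] / Σ W_i sinα_i, with Δl_i = b_i / cosα_i.
Slice 1: Δl = 3.0/cos0.0° = 3.000 m; N'_1 = 94·cos0.0° − 13·3.000 = 55.0; c'Δl = 33.60; W sinα = 0.0
Slice 2: Δl = 2.6/cos21.5° = 2.794 m; N'_2 = 101·cos21.5° − 4·2.794 = 82.8; c'Δl = 31.30; W sinα = 37.0
Slice 3: Δl = 1.8/cos40.8° = 2.378 m; N'_3 = 28·cos40.8° − 8·2.378 = 2.2; c'Δl = 26.63; W sinα = 18.3
Σc'Δl = 91.5 kN/m; ΣN' = 140.0 kN/m; ΣW sinα = 55.3 kN/m
Resisting = 91.5 + 140.0·tan21.6° = 91.5 + 55.4 = 146.9 kN/m
FS = 146.9 / 55.3 = 2.657

FS = 2.66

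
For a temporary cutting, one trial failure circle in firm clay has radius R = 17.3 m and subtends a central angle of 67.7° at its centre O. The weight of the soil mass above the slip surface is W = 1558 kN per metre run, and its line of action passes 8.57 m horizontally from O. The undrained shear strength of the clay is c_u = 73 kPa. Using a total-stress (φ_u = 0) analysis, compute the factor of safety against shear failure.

Taking moments about the centre O, the resisting moment is provided by the undrained shear strength acting along the arc:
Arc length L_a = R·θ = 17.3·(67.7°·π/180) = 17.3·1.1816 = 20.44 m
M_R = c_u·L_a·R = 73·20.44·17.3 = 25815.5 kN·m/m
M_D = W·d = 1558·8.57 = 13352.1 kN·m/m
FS = M_R / M_D = 25815.5 / 13352.1 = 1.933

FS = 1.93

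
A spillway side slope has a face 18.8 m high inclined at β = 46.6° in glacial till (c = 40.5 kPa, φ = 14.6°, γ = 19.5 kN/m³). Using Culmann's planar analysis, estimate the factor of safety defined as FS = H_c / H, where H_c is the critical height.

FS = 2.04

H_c = (4c/γ) · sinβ cosφ / [1 − cos(β − φ)]
    = (4·40.5/19.5) · sin46.6°·cos14.6° / [1 − cos32.0°]
    = 8.308 · 0.7031 / 0.1520 = 38.44 m
FS = H_c / H = 38.44 / 18.8 = 2.045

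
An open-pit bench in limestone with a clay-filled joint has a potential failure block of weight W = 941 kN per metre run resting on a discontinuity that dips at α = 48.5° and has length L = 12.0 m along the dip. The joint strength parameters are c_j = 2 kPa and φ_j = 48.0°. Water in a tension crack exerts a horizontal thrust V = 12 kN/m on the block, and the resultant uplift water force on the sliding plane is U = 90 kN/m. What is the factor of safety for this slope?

Resolving the block weight along and normal to the plane and applying the Mohr–Coulomb strength on the joint:
N' = W cosα − U − V sinα = 941·cos48.5° − 90 − 12·sin48.5° = 524.5 kN/m
Driving force T = W sinα + V cosα = 941·sin48.5° + 12·cos48.5° = 712.7 kN/m
Resisting force R = c_j·L + N'·tanφ_j = 2·12.0 + 524.5·tan48.0° = 24.0 + 582.6 = 606.6 kN/m
FS = R / T = 606.6 / 712.7 = 0.851

FS = 0.85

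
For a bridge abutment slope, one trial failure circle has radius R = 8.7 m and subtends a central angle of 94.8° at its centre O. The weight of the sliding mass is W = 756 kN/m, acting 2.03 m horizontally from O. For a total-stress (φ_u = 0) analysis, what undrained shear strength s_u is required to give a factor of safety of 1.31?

s_u = 16.1 kPa

FS = s_u·L_a·R / (W·d), so s_u = FS·W·d / (L_a·R).
Arc length L_a = R·θ = 8.7·(94.8°·π/180) = 8.7·1.6546 = 14.39 m
s_u = 1.31·756·2.03 / (14.39·8.7) = 2010.4 / 125.23 = 16.05 kPa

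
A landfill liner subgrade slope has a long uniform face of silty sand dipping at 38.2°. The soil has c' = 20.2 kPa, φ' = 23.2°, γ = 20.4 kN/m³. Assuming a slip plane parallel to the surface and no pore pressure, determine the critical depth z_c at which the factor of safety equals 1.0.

z_c = 4.47 m

Setting FS = 1.00 in FS = [c' + γz cos²β tanφ'] / [γz sinβ cosβ] and solving for z:
z = c' / [γ cosβ (FS·sinβ − cosβ·tanφ')]
  = 20.2 / [20.4·cos38.2°·(1.00·sin38.2° − cos38.2°·tan23.2°)]
  = 20.2 / [20.4·0.7859·(1.00·0.6184 − 0.7859·0.4286)]
  = 20.2 / 4.5143 = 4.475 m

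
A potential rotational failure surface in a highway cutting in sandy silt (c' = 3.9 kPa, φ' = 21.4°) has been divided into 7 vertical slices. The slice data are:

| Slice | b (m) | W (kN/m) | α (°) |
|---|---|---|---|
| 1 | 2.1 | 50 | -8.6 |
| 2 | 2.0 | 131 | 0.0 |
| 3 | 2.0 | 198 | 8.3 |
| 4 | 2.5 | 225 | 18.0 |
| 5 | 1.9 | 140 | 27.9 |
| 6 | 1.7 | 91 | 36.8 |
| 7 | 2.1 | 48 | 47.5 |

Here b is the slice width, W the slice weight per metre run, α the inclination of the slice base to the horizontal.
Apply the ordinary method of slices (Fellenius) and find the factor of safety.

Ordinary method of slices: FS = Σ[c'·Δl_i + (W_i cosα_i)·tanφ'] / Σ W_i sinα_i, with Δl_i = b_i / cosα_i.
Slice 1: Δl = 2.1/cos(-8.6°) = 2.124 m; N'_1 = 50·cos(-8.6°) = 49.4; c'Δl = 8.28; W sinα = -7.5
Slice 2: Δl = 2.0/cos0.0° = 2.000 m; N'_2 = 131·cos0.0° = 131.0; c'Δl = 7.80; W sinα = 0.0
Slice 3: Δl = 2.0/cos8.3° = 2.021 m; N'_3 = 198·cos8.3° = 195.9; c'Δl = 7.88; W sinα = 28.6
Slice 4: Δl = 2.5/cos18.0° = 2.629 m; N'_4 = 225·cos18.0° = 214.0; c'Δl = 10.25; W sinα = 69.5
Slice 5: Δl = 1.9/cos27.9° = 2.150 m; N'_5 = 140·cos27.9° = 123.7; c'Δl = 8.38; W sinα = 65.5
Slice 6: Δl = 1.7/cos36.8° = 2.123 m; N'_6 = 91·cos36.8° = 72.9; c'Δl = 8.28; W sinα = 54.5
Slice 7: Δl = 2.1/cos47.5° = 3.108 m; N'_7 = 48·cos47.5° = 32.4; c'Δl = 12.12; W sinα = 35.4
Σc'Δl = 63.0 kN/m; ΣN' = 819.4 kN/m; ΣW sinα = 246.0 kN/m
Resisting = 63.0 + 819.4·tan21.4° = 63.0 + 321.1 = 384.1 kN/m
FS = 384.1 / 246.0 = 1.561

FS = 1.56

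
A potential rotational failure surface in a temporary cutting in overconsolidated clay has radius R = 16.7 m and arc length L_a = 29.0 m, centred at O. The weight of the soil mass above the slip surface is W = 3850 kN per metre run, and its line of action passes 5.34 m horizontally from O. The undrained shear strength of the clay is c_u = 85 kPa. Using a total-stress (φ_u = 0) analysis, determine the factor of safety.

FS = 2.00

Taking moments about the centre O, the resisting moment is provided by the undrained shear strength acting along the arc:
M_R = c_u·L_a·R = 85·29.00·16.7 = 41165.5 kN·m/m
M_D = W·d = 3850·5.34 = 20559.0 kN·m/m
FS = M_R / M_D = 41165.5 / 20559.0 = 2.002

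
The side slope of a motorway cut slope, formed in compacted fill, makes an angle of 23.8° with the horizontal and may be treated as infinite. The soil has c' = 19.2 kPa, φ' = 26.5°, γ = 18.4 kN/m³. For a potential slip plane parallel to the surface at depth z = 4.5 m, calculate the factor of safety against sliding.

FS = 1.76

For an infinite slope with a slip plane parallel to the surface (no pore pressure): FS = [c' + γz cos²β tanφ'] / [γz sinβ cosβ].
γz = 18.4·4.5 = 82.80 kN/m²
Numerator = 19.2 + 82.80·cos²23.8°·tan26.5° = 19.2 + 82.80·0.8372·0.4986 = 53.760 kPa
Denominator = 82.80·sin23.8°·cos23.8° = 82.80·0.4035·0.9150 = 30.572 kPa
FS = 53.760 / 30.572 = 1.758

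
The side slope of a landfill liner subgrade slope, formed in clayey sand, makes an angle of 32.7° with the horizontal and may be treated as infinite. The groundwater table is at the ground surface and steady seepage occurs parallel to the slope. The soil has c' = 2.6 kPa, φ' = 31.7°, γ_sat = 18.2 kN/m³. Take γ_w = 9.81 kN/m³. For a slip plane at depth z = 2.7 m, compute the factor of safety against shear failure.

FS = 0.56

With seepage parallel to the slope and the water table at the surface, the effective normal stress on the slip plane uses the buoyant unit weight γ' = γ_sat − γ_w while the driving shear stress uses γ_sat:
FS = [c' + γ' z cos²β tanφ'] / [γ_sat z sinβ cosβ]
γ' = 18.2 − 9.81 = 8.39 kN/m³
Numerator = 2.6 + 8.39·2.7·cos²32.7°·tan31.7° = 2.6 + 8.39·2.7·0.7081·0.6176 = 12.507 kPa
Denominator = 18.2·2.7·sin32.7°·cos32.7° = 18.2·2.7·0.5402·0.8415 = 22.340 kPa
FS = 12.507 / 22.340 = 0.560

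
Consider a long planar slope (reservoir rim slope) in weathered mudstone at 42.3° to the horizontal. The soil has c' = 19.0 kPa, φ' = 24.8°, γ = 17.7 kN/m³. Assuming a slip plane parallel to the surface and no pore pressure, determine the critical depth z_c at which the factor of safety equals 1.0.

Setting FS = 1.00 in FS = [c' + γz cos²β tanφ'] / [γz sinβ cosβ] and solving for z:
z = c' / [γ cosβ (FS·sinβ − cosβ·tanφ')]
  = 19.0 / [17.7·cos42.3°·(1.00·sin42.3° − cos42.3°·tan24.8°)]
  = 19.0 / [17.7·0.7396·(1.00·0.6730 − 0.7396·0.4621)]
  = 19.0 / 4.3366 = 4.381 m

z_c = 4.38 m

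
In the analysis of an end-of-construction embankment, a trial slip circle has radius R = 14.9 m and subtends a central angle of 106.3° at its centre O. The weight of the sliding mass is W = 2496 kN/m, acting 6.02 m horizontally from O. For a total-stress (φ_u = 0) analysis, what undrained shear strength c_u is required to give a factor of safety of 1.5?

c_u = 54.7 kPa

FS = c_u·L_a·R / (W·d), so c_u = FS·W·d / (L_a·R).
Arc length L_a = R·θ = 14.9·(106.3°·π/180) = 14.9·1.8553 = 27.64 m
c_u = 1.5·2496·6.02 / (27.64·14.9) = 22538.9 / 411.89 = 54.72 kPa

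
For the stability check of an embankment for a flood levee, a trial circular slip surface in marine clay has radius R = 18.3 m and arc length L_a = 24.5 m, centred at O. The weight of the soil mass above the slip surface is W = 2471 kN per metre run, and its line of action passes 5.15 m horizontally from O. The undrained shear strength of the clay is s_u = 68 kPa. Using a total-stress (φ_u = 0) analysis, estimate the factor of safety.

Taking moments about the centre O, the resisting moment is provided by the undrained shear strength acting along the arc:
M_R = s_u·L_a·R = 68·24.50·18.3 = 30487.8 kN·m/m
M_D = W·d = 2471·5.15 = 12725.7 kN·m/m
FS = M_R / M_D = 30487.8 / 12725.7 = 2.396

FS = 2.40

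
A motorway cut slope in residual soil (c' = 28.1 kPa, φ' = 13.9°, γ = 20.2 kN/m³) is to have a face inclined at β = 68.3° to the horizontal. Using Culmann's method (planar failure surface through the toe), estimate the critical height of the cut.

Culmann's analysis gives the critical failure plane at α_cr = (β + φ')/2 = (68.3 + 13.9)/2 = 41.1°, and the critical height
H_c = (4c'/γ) · sinβ cosφ' / [1 − cos(β − φ')]
    = (4·28.1/20.2) · sin68.3°·cos13.9° / [1 − cos(54.4°)]
    = 5.564 · 0.9291·0.9707 / [1 − 0.5821]
    = 5.564 · 0.9019 / 0.4179
    = 12.01 m

H_c = 12.01 m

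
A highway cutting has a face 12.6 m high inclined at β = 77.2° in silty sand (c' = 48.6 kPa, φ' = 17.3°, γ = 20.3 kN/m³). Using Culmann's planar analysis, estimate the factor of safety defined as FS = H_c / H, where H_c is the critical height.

FS = 1.42

H_c = (4c'/γ) · sinβ cosφ' / [1 − cos(β − φ')]
    = (4·48.6/20.3) · sin77.2°·cos17.3° / [1 − cos59.9°]
    = 9.576 · 0.9310 / 0.4985 = 17.89 m
FS = H_c / H = 17.89 / 12.6 = 1.420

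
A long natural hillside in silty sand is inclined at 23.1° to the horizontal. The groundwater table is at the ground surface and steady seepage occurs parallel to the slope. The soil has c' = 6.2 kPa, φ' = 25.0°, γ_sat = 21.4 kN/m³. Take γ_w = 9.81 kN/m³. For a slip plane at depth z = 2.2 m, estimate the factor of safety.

FS = 0.96

With seepage parallel to the slope and the water table at the surface, the effective normal stress on the slip plane uses the buoyant unit weight γ' = γ_sat − γ_w while the driving shear stress uses γ_sat:
FS = [c' + γ' z cos²β tanφ'] / [γ_sat z sinβ cosβ]
γ' = 21.4 − 9.81 = 11.59 kN/m³
Numerator = 6.2 + 11.59·2.2·cos²23.1°·tan25.0° = 6.2 + 11.59·2.2·0.8461·0.4663 = 16.260 kPa
Denominator = 21.4·2.2·sin23.1°·cos23.1° = 21.4·2.2·0.3923·0.9198 = 16.990 kPa
FS = 16.260 / 16.990 = 0.957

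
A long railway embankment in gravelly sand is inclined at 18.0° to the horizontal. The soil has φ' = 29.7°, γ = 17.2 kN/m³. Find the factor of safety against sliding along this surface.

FS = 1.76

For a dry cohesionless infinite slope the factor of safety is FS = tanφ' / tanβ.
FS = tan29.7° / tan18.0° = 0.5704 / 0.3249 = 1.755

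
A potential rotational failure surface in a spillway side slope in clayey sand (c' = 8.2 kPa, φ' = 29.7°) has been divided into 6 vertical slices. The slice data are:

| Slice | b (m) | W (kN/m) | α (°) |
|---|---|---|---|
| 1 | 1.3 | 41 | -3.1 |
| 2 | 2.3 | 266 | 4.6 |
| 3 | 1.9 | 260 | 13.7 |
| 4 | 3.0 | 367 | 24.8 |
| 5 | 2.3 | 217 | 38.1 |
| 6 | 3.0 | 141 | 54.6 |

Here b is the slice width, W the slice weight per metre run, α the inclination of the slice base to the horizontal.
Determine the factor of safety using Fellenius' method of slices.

FS = 1.64

Ordinary method of slices: FS = Σ[c'·Δl_i + (W_i cosα_i)·tanφ'] / Σ W_i sinα_i, with Δl_i = b_i / cosα_i.
Slice 1: Δl = 1.3/cos(-3.1°) = 1.302 m; N'_1 = 41·cos(-3.1°) = 40.9; c'Δl = 10.68; W sinα = -2.2
Slice 2: Δl = 2.3/cos4.6° = 2.307 m; N'_2 = 266·cos4.6° = 265.1; c'Δl = 18.92; W sinα = 21.3
Slice 3: Δl = 1.9/cos13.7° = 1.956 m; N'_3 = 260·cos13.7° = 252.6; c'Δl = 16.04; W sinα = 61.6
Slice 4: Δl = 3.0/cos24.8° = 3.305 m; N'_4 = 367·cos24.8° = 333.2; c'Δl = 27.10; W sinα = 153.9
Slice 5: Δl = 2.3/cos38.1° = 2.923 m; N'_5 = 217·cos38.1° = 170.8; c'Δl = 23.97; W sinα = 133.9
Slice 6: Δl = 3.0/cos54.6° = 5.179 m; N'_6 = 141·cos54.6° = 81.7; c'Δl = 42.47; W sinα = 114.9
Σc'Δl = 139.2 kN/m; ΣN' = 1144.3 kN/m; ΣW sinα = 483.5 kN/m
Resisting = 139.2 + 1144.3·tan29.7° = 139.2 + 652.7 = 791.9 kN/m
FS = 791.9 / 483.5 = 1.638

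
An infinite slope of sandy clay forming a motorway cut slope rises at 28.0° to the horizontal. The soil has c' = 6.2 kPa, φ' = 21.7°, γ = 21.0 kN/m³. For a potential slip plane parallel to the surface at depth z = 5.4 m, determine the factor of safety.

FS = 0.88

For an infinite slope with a slip plane parallel to the surface (no pore pressure): FS = [c' + γz cos²β tanφ'] / [γz sinβ cosβ].
γz = 21.0·5.4 = 113.40 kN/m²
Numerator = 6.2 + 113.40·cos²28.0°·tan21.7° = 6.2 + 113.40·0.7796·0.3979 = 41.381 kPa
Denominator = 113.40·sin28.0°·cos28.0° = 113.40·0.4695·0.8829 = 47.006 kPa
FS = 41.381 / 47.006 = 0.880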